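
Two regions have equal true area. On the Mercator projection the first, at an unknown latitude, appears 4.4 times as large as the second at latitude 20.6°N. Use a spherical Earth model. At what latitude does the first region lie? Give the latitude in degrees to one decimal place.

63.5°

On Mercator, (apparent₁)/(apparent₂) = sec²φ₁ / sec²φ₂ when true areas are equal.
cos²φ₂ / cos²φ₁ = 4.4  ⇒  cos φ₁ = cos 20.6° / √4.4 = 0.9361/2.098 = 0.4462.
φ₁ = arccos(0.4462) ≈ 63.5°.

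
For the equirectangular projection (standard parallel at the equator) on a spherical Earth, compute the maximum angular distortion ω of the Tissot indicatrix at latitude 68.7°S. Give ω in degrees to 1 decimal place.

55.7°

In the plate carrée (x = Rλ, y = Rφ), meridians are true-scale (h = 1) and parallels are stretched by k = sec φ.
At 68.7°: h = 1.000, k = 2.753; principal scales a = 2.753, b = 1.000.
sin(ω/2) = (a − b)/(a + b) = 1.753/3.753 = 0.4671, so ω = 2 arcsin(0.4671) ≈ 55.7°.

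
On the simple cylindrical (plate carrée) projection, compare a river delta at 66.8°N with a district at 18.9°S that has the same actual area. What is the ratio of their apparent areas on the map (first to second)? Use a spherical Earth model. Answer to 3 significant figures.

Plate carrée maps x = Rλ, y = Rφ. The meridian scale is h = 1 and the parallel scale is k = 1/cos φ = sec φ.
Areal scale at 66.8°: h·k = 1.000 × 2.538 = 2.538.
Areal scale at 18.9°: h·k = 1.000 × 1.057 = 1.057.
Ratio = 2.538/1.057 ≈ 2.40.

2.40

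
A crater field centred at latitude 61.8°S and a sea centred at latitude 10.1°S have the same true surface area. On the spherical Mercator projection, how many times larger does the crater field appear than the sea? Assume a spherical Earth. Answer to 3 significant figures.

4.34

On Mercator, area is exaggerated by sec²φ = 1/cos²φ.
At 61.8°: sec²(61.8°) = 1/0.4726² = 4.478.
At 10.1°: sec²(10.1°) = 1/0.9845² = 1.032.
Ratio = 4.478/1.032 = cos²(10.1°)/cos²(61.8°) ≈ 4.34.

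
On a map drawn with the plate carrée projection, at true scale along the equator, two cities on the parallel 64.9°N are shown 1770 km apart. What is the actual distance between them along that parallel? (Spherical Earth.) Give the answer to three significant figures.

751 km

Plate carrée maps x = Rλ, y = Rφ. The meridian scale is h = 1 and the parallel scale is k = 1/cos φ = sec φ.
Along the parallel at 64.9°, map distances are exaggerated by k = sec 64.9° = 2.357.
True distance = 1770 / 2.357 = 1770 × cos 64.9° ≈ 751 km.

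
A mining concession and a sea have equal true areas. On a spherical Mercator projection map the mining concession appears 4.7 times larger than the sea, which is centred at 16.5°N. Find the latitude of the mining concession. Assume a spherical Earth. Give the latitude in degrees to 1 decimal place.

63.8°

For equal true areas on Mercator, apparent areas scale as sec²φ, so the ratio is cos²φ₂ / cos²φ₁.
cos²φ₂ / cos²φ₁ = 4.7  ⇒  cos φ₁ = cos 16.5° / √4.7 = 0.9588/2.168 = 0.4423.
φ₁ = arccos(0.4423) ≈ 63.8°.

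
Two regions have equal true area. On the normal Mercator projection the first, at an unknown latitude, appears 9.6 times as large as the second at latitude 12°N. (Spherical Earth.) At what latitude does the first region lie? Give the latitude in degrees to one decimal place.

For equal true areas on Mercator, apparent areas scale as sec²φ, so the ratio is cos²φ₂ / cos²φ₁.
cos²φ₂ / cos²φ₁ = 9.6  ⇒  cos φ₁ = cos 12° / √9.6 = 0.9781/3.098 = 0.3157.
φ₁ = arccos(0.3157) ≈ 71.6°.

71.6°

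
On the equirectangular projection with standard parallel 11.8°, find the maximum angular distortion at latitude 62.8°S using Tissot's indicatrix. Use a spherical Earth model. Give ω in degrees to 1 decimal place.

The equidistant cylindrical projection with φ₀ = 11.8° has h = 1 (meridians true) and k = cos φ₀ / cos φ along parallels.
At 62.8°: h = 1.000, k = 2.141; principal scales a = 2.141, b = 1.000.
sin(ω/2) = (a − b)/(a + b) = 1.141/3.141 = 0.3634, so ω = 2 arcsin(0.3634) ≈ 42.6°.

42.6°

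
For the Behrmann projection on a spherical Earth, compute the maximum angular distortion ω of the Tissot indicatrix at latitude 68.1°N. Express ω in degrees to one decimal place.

Behrmann is a cylindrical equal-area projection with standard parallels at ±30°. A cylindrical equal-area projection with standard parallel φ₀ has meridian scale h = cos φ / cos φ₀ and parallel scale k = cos φ₀ / cos φ (so areas are preserved, h·k = 1).
At 68.1°: h = 0.4307, k = 2.322; principal scales a = 2.322, b = 0.4307.
sin(ω/2) = (a − b)/(a + b) = 1.891/2.753 = 0.6871, so ω = 2 arcsin(0.6871) ≈ 86.8°.

86.8°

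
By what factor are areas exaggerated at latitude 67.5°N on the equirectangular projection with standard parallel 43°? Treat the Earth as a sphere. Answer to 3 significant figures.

1.91

The equidistant cylindrical projection with φ₀ = 43° has h = 1 (meridians true) and k = cos φ₀ / cos φ along parallels.
Areal scale = h·k = 1 × cos φ₀ / cos φ; at 67.5°, h = 1.000, k = 1.911, so h·k = 1.911.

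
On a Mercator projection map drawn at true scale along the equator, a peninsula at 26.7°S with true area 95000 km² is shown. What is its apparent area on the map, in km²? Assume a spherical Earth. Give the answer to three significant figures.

The Mercator projection is conformal; its linear scale factor is the same in every direction and equals sec φ = 1/cos φ.
Areal scale = k² = sec²φ = 1/cos²(26.7°) = 1/0.8934² = 1.253.
Apparent area = 95000 × 1.253 ≈ 119000 km².

119000 km²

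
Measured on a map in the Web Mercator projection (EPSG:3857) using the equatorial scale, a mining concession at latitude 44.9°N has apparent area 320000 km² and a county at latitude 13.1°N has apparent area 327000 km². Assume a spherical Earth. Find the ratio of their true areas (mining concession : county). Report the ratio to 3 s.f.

On Mercator the areal scale is sec²φ, so true area = apparent × cos²φ.
True area of mining concession: 320000 × cos²(44.9°) = 320000 × 0.5017 = 160600 km².
True area of county: 327000 × cos²(13.1°) = 327000 × 0.9486 = 310200 km².
Ratio = 160600 / 310200 ≈ 0.518.

0.518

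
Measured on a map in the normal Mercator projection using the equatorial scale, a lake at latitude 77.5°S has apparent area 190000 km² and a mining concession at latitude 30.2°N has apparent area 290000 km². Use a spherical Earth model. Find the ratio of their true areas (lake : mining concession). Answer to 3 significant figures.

0.0411

Mercator's areal exaggeration is sec²φ; hence true area = (apparent area) · cos²φ.
True area of lake: 190000 × cos²(77.5°) = 190000 × 0.04685 = 8901 km².
True area of mining concession: 290000 × cos²(30.2°) = 290000 × 0.7470 = 216600 km².
Ratio = 8901 / 216600 ≈ 0.0411.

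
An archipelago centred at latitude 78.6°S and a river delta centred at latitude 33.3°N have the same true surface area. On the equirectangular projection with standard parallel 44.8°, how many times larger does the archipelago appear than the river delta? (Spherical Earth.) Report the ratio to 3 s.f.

4.23

In the equirectangular projection with standard parallel φ₀ = 44.8° (x = Rλ cos φ₀, y = Rφ), meridians are true-scale (h = 1) and the parallel scale is k = cos φ₀ / cos φ.
Areal scale at 78.6°: h·k = 1.000 × 3.590 = 3.590.
Areal scale at 33.3°: h·k = 1.000 × 0.8490 = 0.8490.
Ratio = 3.590/0.8490 ≈ 4.23.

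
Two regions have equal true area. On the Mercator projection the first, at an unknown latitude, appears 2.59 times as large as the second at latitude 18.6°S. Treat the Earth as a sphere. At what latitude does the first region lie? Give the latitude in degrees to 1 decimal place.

For equal true areas on Mercator, apparent areas scale as sec²φ, so the ratio is cos²φ₂ / cos²φ₁.
cos²φ₂ / cos²φ₁ = 2.59  ⇒  cos φ₁ = cos 18.6° / √2.59 = 0.9478/1.609 = 0.5889.
φ₁ = arccos(0.5889) ≈ 53.9°.

53.9°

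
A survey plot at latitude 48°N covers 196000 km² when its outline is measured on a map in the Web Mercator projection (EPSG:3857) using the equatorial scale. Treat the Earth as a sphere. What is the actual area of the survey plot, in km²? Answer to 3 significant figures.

Mercator is conformal, so the point scale is isotropic: h = k = sec φ = 1/cos φ.
Areal scale = k² = sec²φ = 1/cos²(48°) = 1/0.6691² = 2.233.
True area = apparent / (areal scale) = 196000 / 2.233 ≈ 87800 km².

87800 km²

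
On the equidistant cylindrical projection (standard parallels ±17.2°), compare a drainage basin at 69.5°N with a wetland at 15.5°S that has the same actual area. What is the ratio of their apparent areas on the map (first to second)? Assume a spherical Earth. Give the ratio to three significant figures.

2.75

The equidistant cylindrical projection with φ₀ = 17.2° has h = 1 (meridians true) and k = cos φ₀ / cos φ along parallels.
Areal scale at 69.5°: h·k = 1.000 × 2.728 = 2.728.
Areal scale at 15.5°: h·k = 1.000 × 0.9913 = 0.9913.
Ratio = 2.728/0.9913 ≈ 2.75.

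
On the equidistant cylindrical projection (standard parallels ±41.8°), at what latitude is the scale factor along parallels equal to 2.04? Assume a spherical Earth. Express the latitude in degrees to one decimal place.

In the equirectangular projection with standard parallel φ₀ = 41.8° (x = Rλ cos φ₀, y = Rφ), meridians are true-scale (h = 1) and the parallel scale is k = cos φ₀ / cos φ.
k = cos φ₀ / cos φ = 2.04  ⇒  cos φ = cos 41.8° / 2.04 = 0.3654.
φ = arccos(0.3654) ≈ 68.6°.

68.6°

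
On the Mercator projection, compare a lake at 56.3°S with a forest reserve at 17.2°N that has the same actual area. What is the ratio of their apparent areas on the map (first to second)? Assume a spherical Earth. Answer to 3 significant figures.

2.96

Mercator areal scale is sec²φ.
At 56.3°: sec²(56.3°) = 1/0.5548² = 3.248.
At 17.2°: sec²(17.2°) = 1/0.9553² = 1.096.
Ratio = 3.248/1.096 = cos²(17.2°)/cos²(56.3°) ≈ 2.96.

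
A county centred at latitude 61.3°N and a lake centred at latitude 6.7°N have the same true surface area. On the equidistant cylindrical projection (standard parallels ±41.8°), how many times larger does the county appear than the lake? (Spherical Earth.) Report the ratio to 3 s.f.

In the equirectangular projection with standard parallel φ₀ = 41.8° (x = Rλ cos φ₀, y = Rφ), meridians are true-scale (h = 1) and the parallel scale is k = cos φ₀ / cos φ.
Areal scale at 61.3°: h·k = 1.000 × 1.552 = 1.552.
Areal scale at 6.7°: h·k = 1.000 × 0.7506 = 0.7506.
Ratio = 1.552/0.7506 ≈ 2.07.

2.07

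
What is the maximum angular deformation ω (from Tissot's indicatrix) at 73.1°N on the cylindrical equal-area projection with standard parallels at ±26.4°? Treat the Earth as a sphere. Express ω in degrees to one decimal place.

A cylindrical equal-area projection with standard parallel φ₀ has meridian scale h = cos φ / cos φ₀ and parallel scale k = cos φ₀ / cos φ (so areas are preserved, h·k = 1).
At 73.1°: h = 0.3245, k = 3.081; principal scales a = 3.081, b = 0.3245.
sin(ω/2) = (a − b)/(a + b) = 2.757/3.406 = 0.8094, so ω = 2 arcsin(0.8094) ≈ 108.1°.

108.1°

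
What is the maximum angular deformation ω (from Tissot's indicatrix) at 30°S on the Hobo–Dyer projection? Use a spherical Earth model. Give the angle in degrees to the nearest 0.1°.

10.0°

Hobo–Dyer is a cylindrical equal-area projection with standard parallels at ±37.5°. A cylindrical equal-area projection with standard parallel φ₀ has meridian scale h = cos φ / cos φ₀ and parallel scale k = cos φ₀ / cos φ (so areas are preserved, h·k = 1).
At 30°: h = 1.092, k = 0.9161; principal scales a = 1.092, b = 0.9161.
sin(ω/2) = (a − b)/(a + b) = 0.1755/2.008 = 0.08742, so ω = 2 arcsin(0.08742) ≈ 10.0°.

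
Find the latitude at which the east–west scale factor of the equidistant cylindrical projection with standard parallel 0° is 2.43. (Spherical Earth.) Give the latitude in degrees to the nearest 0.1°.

65.7°

Plate carrée: h = 1, k = sec φ along parallels.
sec φ = 2.43  ⇒  cos φ = 0.4115  ⇒  φ ≈ 65.7°.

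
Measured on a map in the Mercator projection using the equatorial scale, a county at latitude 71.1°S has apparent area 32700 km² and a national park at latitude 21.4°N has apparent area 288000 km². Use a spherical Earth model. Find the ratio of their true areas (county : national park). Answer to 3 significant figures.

0.0137

Mercator's areal exaggeration is sec²φ; hence true area = (apparent area) · cos²φ.
True area of county: 32700 × cos²(71.1°) = 32700 × 0.1049 = 3431 km².
True area of national park: 288000 × cos²(21.4°) = 288000 × 0.8669 = 249700 km².
Ratio = 3431 / 249700 ≈ 0.0137.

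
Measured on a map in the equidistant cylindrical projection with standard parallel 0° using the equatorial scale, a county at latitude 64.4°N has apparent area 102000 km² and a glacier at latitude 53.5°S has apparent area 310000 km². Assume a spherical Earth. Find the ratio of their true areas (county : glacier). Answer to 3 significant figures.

0.239

Plate carrée has h = 1 and k = sec φ, giving areal scale sec φ; true area = (apparent area) · cos φ.
True area of county: 102000 × cos(64.4°) = 102000 × 0.4321 = 44070 km².
True area of glacier: 310000 × cos(53.5°) = 310000 × 0.5948 = 184400 km².
Ratio = 44070 / 184400 ≈ 0.239.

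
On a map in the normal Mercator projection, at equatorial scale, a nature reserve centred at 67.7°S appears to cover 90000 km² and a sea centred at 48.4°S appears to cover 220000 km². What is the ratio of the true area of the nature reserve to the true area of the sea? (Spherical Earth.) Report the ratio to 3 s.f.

On Mercator the areal scale is sec²φ, so true area = apparent × cos²φ.
True area of nature reserve: 90000 × cos²(67.7°) = 90000 × 0.1440 = 12960 km².
True area of sea: 220000 × cos²(48.4°) = 220000 × 0.4408 = 96980 km².
Ratio = 12960 / 96980 ≈ 0.134.

0.134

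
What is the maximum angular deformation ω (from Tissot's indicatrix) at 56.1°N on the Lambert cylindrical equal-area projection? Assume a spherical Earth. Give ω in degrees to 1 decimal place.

The Lambert cylindrical equal-area projection is the cylindrical equal-area projection with its standard parallel at the equator (φ₀ = 0). Cylindrical equal-area (φ₀ = 0°): h = cos φ / cos 0° along meridians, k = cos 0° / cos φ along parallels; h·k = 1.
At 56.1°: h = 0.5577, k = 1.793; principal scales a = 1.793, b = 0.5577.
sin(ω/2) = (a − b)/(a + b) = 1.235/2.351 = 0.5255, so ω = 2 arcsin(0.5255) ≈ 63.4°.

63.4°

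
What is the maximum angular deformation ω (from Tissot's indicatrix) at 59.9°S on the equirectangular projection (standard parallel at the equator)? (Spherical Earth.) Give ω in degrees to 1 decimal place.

In the plate carrée (x = Rλ, y = Rφ), meridians are true-scale (h = 1) and parallels are stretched by k = sec φ.
At 59.9°: h = 1.000, k = 1.994; principal scales a = 1.994, b = 1.000.
sin(ω/2) = (a − b)/(a + b) = 0.9940/2.994 = 0.3320, so ω = 2 arcsin(0.3320) ≈ 38.8°.

38.8°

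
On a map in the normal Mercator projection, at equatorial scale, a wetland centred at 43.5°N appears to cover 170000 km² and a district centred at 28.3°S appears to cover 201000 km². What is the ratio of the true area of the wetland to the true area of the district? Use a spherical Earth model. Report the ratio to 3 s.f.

Mercator's areal exaggeration is sec²φ; hence true area = (apparent area) · cos²φ.
True area of wetland: 170000 × cos²(43.5°) = 170000 × 0.5262 = 89450 km².
True area of district: 201000 × cos²(28.3°) = 201000 × 0.7752 = 155800 km².
Ratio = 89450 / 155800 ≈ 0.574.

0.574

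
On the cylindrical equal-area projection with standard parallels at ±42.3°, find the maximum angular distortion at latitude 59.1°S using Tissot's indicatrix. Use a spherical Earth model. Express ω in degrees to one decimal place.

40.9°

For cylindrical equal-area with standard parallel φ₀, h = cos φ / cos φ₀ and k = cos φ₀ / cos φ, so h·k = 1.
At 59.1°: h = 0.6943, k = 1.440; principal scales a = 1.440, b = 0.6943.
sin(ω/2) = (a − b)/(a + b) = 0.7459/2.135 = 0.3495, so ω = 2 arcsin(0.3495) ≈ 40.9°.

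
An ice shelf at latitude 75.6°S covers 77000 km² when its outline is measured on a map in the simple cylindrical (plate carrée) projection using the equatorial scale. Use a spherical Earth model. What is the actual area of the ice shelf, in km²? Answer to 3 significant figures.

In the plate carrée (x = Rλ, y = Rφ), meridians are true-scale (h = 1) and parallels are stretched by k = sec φ.
Areal scale = h·k = 1 × sec φ; at 75.6°, h = 1.000, k = 4.021, so h·k = 4.021.
True area = apparent / (areal scale) = 77000 / 4.021 ≈ 19100 km².

19100 km²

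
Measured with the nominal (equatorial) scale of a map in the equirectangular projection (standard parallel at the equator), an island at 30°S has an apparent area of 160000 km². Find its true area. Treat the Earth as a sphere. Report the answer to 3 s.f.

139000 km²

For the equirectangular projection with φ₀ = 0 (plate carrée), h = 1 along meridians and k = sec φ along parallels.
Areal scale = h·k = 1 × sec φ; at 30°, h = 1.000, k = 1.155, so h·k = 1.155.
True area = apparent / (areal scale) = 160000 / 1.155 ≈ 139000 km².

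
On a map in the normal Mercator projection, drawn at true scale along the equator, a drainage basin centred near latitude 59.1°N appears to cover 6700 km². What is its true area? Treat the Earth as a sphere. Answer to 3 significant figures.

1770 km²

Mercator is conformal, so the point scale is isotropic: h = k = sec φ = 1/cos φ.
Areal scale = k² = sec²φ = 1/cos²(59.1°) = 1/0.5135² = 3.792.
True area = apparent / (areal scale) = 6700 / 3.792 ≈ 1770 km².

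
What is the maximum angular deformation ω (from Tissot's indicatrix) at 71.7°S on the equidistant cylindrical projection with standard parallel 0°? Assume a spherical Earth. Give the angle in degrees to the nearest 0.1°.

62.9°

In the plate carrée (x = Rλ, y = Rφ), meridians are true-scale (h = 1) and parallels are stretched by k = sec φ.
At 71.7°: h = 1.000, k = 3.185; principal scales a = 3.185, b = 1.000.
sin(ω/2) = (a − b)/(a + b) = 2.185/4.185 = 0.5221, so ω = 2 arcsin(0.5221) ≈ 62.9°.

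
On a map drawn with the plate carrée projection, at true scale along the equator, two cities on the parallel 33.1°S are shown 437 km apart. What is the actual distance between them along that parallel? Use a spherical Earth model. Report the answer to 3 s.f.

In the plate carrée (x = Rλ, y = Rφ), meridians are true-scale (h = 1) and parallels are stretched by k = sec φ.
Along the parallel at 33.1°, map distances are exaggerated by k = sec 33.1° = 1.194.
True distance = 437 / 1.194 = 437 × cos 33.1° ≈ 366 km.

366 km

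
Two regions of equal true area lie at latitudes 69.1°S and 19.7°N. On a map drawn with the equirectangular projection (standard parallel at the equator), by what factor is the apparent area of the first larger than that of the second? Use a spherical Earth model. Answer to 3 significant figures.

2.64

For the equirectangular projection with φ₀ = 0 (plate carrée), h = 1 along meridians and k = sec φ along parallels.
Areal scale at 69.1°: h·k = 1.000 × 2.803 = 2.803.
Areal scale at 19.7°: h·k = 1.000 × 1.062 = 1.062.
Ratio = 2.803/1.062 ≈ 2.64.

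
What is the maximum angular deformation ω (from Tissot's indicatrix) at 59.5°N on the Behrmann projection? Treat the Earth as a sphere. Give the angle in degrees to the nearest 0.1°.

Behrmann is a cylindrical equal-area projection with standard parallels at ±30°. Cylindrical equal-area (φ₀ = 30°): h = cos φ / cos 30° along meridians, k = cos 30° / cos φ along parallels; h·k = 1.
At 59.5°: h = 0.5861, k = 1.706; principal scales a = 1.706, b = 0.5861.
sin(ω/2) = (a − b)/(a + b) = 1.120/2.292 = 0.4887, so ω = 2 arcsin(0.4887) ≈ 58.5°.

58.5°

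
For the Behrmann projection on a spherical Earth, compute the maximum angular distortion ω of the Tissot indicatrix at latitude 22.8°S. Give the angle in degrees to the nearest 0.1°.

7.2°

Behrmann is a cylindrical equal-area projection with standard parallels at ±30°. A cylindrical equal-area projection with standard parallel φ₀ has meridian scale h = cos φ / cos φ₀ and parallel scale k = cos φ₀ / cos φ (so areas are preserved, h·k = 1).
At 22.8°: h = 1.064, k = 0.9394; principal scales a = 1.064, b = 0.9394.
sin(ω/2) = (a − b)/(a + b) = 0.1250/2.004 = 0.06240, so ω = 2 arcsin(0.06240) ≈ 7.2°.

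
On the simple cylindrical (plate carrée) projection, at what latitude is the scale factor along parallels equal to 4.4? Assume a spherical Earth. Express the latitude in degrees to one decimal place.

76.9°

Plate carrée: h = 1, k = sec φ along parallels.
sec φ = 4.4  ⇒  cos φ = 0.2273  ⇒  φ ≈ 76.9°.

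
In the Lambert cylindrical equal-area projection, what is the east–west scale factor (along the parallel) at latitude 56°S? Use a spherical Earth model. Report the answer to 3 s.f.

The Lambert cylindrical equal-area projection is the cylindrical equal-area projection with its standard parallel at the equator (φ₀ = 0). Cylindrical equal-area (φ₀ = 0°): h = cos φ / cos 0° along meridians, k = cos 0° / cos φ along parallels; h·k = 1.
k = cos 0° / cos 56° = 1.000/0.5592 = 1.788.

1.79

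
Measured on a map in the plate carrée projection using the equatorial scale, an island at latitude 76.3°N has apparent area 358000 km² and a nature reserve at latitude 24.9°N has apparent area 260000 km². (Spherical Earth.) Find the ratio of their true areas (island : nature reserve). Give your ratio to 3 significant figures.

Plate carrée has h = 1 and k = sec φ, giving areal scale sec φ; true area = (apparent area) · cos φ.
True area of island: 358000 × cos(76.3°) = 358000 × 0.2368 = 84790 km².
True area of nature reserve: 260000 × cos(24.9°) = 260000 × 0.9070 = 235800 km².
Ratio = 84790 / 235800 ≈ 0.360.

0.360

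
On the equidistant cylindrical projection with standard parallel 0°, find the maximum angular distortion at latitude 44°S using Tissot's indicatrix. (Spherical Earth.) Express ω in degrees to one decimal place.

18.8°

In the plate carrée (x = Rλ, y = Rφ), meridians are true-scale (h = 1) and parallels are stretched by k = sec φ.
At 44°: h = 1.000, k = 1.390; principal scales a = 1.390, b = 1.000.
sin(ω/2) = (a − b)/(a + b) = 0.3902/2.390 = 0.1632, so ω = 2 arcsin(0.1632) ≈ 18.8°.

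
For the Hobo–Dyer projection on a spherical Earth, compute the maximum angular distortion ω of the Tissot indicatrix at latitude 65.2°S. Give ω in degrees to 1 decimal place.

68.5°

Hobo–Dyer is a cylindrical equal-area projection with standard parallels at ±37.5°. Cylindrical equal-area (φ₀ = 37.5°): h = cos φ / cos 37.5° along meridians, k = cos 37.5° / cos φ along parallels; h·k = 1.
At 65.2°: h = 0.5287, k = 1.891; principal scales a = 1.891, b = 0.5287.
sin(ω/2) = (a − b)/(a + b) = 1.363/2.420 = 0.5631, so ω = 2 arcsin(0.5631) ≈ 68.5°.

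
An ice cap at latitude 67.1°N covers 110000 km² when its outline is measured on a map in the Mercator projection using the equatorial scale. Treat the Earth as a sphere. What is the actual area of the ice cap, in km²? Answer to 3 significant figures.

16700 km²

For Mercator, h = k = sec φ (a conformal cylindrical projection has a single point scale, 1/cos φ).
Areal scale = k² = sec²φ = 1/cos²(67.1°) = 1/0.3891² = 6.604.
True area = apparent / (areal scale) = 110000 / 6.604 ≈ 16700 km².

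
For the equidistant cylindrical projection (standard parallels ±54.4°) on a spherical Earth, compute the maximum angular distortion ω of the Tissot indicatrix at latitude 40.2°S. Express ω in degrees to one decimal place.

With standard parallel φ₀ = 54.4°, the equirectangular projection gives x = Rλ cos φ₀, y = Rφ, so h = 1 and k = cos 54.4° / cos φ.
At 40.2°: h = 1.000, k = 0.7621; principal scales a = 1.000, b = 0.7621.
sin(ω/2) = (a − b)/(a + b) = 0.2379/1.762 = 0.1350, so ω = 2 arcsin(0.1350) ≈ 15.5°.

15.5°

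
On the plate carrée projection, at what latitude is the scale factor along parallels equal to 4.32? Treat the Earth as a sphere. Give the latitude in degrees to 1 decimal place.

76.6°

Plate carrée: h = 1, k = sec φ along parallels.
sec φ = 4.32  ⇒  cos φ = 0.2315  ⇒  φ ≈ 76.6°.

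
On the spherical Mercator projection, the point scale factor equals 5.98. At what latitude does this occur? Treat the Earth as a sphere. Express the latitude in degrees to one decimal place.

80.4°

Mercator scale is k = sec φ = 1/cos φ.
1/cos φ = 5.98  ⇒  cos φ = 0.1672  ⇒  φ = arccos(0.1672) ≈ 80.4°.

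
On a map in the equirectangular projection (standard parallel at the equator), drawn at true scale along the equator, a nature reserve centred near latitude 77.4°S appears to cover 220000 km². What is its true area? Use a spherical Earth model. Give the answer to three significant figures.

48000 km²

Plate carrée maps x = Rλ, y = Rφ. The meridian scale is h = 1 and the parallel scale is k = 1/cos φ = sec φ.
Areal scale = h·k = 1 × sec φ; at 77.4°, h = 1.000, k = 4.584, so h·k = 4.584.
True area = apparent / (areal scale) = 220000 / 4.584 ≈ 48000 km².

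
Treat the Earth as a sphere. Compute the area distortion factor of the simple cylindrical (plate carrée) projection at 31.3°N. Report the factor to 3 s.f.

1.17

Plate carrée maps x = Rλ, y = Rφ. The meridian scale is h = 1 and the parallel scale is k = 1/cos φ = sec φ.
Areal scale = h·k = 1 × sec φ; at 31.3°, h = 1.000, k = 1.170, so h·k = 1.170.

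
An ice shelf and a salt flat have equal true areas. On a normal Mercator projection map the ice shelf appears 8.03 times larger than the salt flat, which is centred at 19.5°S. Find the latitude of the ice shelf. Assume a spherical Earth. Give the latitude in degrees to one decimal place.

On Mercator, (apparent₁)/(apparent₂) = sec²φ₁ / sec²φ₂ when true areas are equal.
cos²φ₂ / cos²φ₁ = 8.03  ⇒  cos φ₁ = cos 19.5° / √8.03 = 0.9426/2.834 = 0.3327.
φ₁ = arccos(0.3327) ≈ 70.6°.

70.6°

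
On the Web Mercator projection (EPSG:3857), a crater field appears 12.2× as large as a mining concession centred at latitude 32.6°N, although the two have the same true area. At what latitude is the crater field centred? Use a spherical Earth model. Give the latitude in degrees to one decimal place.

On Mercator, (apparent₁)/(apparent₂) = sec²φ₁ / sec²φ₂ when true areas are equal.
cos²φ₂ / cos²φ₁ = 12.2  ⇒  cos φ₁ = cos 32.6° / √12.2 = 0.8425/3.493 = 0.2412.
φ₁ = arccos(0.2412) ≈ 76.0°.

76.0°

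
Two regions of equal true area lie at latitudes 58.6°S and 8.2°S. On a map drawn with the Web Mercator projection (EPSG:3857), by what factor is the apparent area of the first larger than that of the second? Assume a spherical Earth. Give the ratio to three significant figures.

Mercator areal scale is sec²φ.
At 58.6°: sec²(58.6°) = 1/0.5210² = 3.684.
At 8.2°: sec²(8.2°) = 1/0.9898² = 1.021.
Ratio = 3.684/1.021 = cos²(8.2°)/cos²(58.6°) ≈ 3.61.

3.61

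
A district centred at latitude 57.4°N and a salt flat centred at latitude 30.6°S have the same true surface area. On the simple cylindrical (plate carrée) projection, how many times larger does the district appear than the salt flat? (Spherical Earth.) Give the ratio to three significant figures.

1.60

For the equirectangular projection with φ₀ = 0 (plate carrée), h = 1 along meridians and k = sec φ along parallels.
Areal scale at 57.4°: h·k = 1.000 × 1.856 = 1.856.
Areal scale at 30.6°: h·k = 1.000 × 1.162 = 1.162.
Ratio = 1.856/1.162 ≈ 1.60.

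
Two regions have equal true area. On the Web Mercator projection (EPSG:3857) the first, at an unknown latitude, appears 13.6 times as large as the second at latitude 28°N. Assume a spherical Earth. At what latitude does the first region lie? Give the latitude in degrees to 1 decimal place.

On Mercator, (apparent₁)/(apparent₂) = sec²φ₁ / sec²φ₂ when true areas are equal.
cos²φ₂ / cos²φ₁ = 13.6  ⇒  cos φ₁ = cos 28° / √13.6 = 0.8829/3.688 = 0.2394.
φ₁ = arccos(0.2394) ≈ 76.1°.

76.1°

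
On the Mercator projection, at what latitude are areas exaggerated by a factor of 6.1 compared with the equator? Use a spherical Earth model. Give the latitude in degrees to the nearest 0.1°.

Mercator areal scale is sec²φ.
sec²φ = 6.1  ⇒  cos²φ = 0.1639  ⇒  cos φ = 0.4049.
φ = arccos(0.4049) ≈ 66.1°.

66.1°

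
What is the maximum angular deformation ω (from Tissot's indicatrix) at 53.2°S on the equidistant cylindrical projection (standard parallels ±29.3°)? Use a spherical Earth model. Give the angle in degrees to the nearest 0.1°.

21.4°

In the equirectangular projection with standard parallel φ₀ = 29.3° (x = Rλ cos φ₀, y = Rφ), meridians are true-scale (h = 1) and the parallel scale is k = cos φ₀ / cos φ.
At 53.2°: h = 1.000, k = 1.456; principal scales a = 1.456, b = 1.000.
sin(ω/2) = (a − b)/(a + b) = 0.4558/2.456 = 0.1856, so ω = 2 arcsin(0.1856) ≈ 21.4°.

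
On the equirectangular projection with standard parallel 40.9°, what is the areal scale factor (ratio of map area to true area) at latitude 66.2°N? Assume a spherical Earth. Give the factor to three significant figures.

In the equirectangular projection with standard parallel φ₀ = 40.9° (x = Rλ cos φ₀, y = Rφ), meridians are true-scale (h = 1) and the parallel scale is k = cos φ₀ / cos φ.
Areal scale = h·k = 1 × cos φ₀ / cos φ; at 66.2°, h = 1.000, k = 1.873, so h·k = 1.873.

1.87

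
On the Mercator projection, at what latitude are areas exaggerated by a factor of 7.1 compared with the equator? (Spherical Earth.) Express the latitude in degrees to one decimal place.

68.0°

Mercator areal scale is sec²φ.
sec²φ = 7.1  ⇒  cos²φ = 0.1408  ⇒  cos φ = 0.3753.
φ = arccos(0.3753) ≈ 68.0°.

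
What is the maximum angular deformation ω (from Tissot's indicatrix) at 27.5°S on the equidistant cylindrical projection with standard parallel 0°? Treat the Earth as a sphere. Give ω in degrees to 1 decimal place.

In the plate carrée (x = Rλ, y = Rφ), meridians are true-scale (h = 1) and parallels are stretched by k = sec φ.
At 27.5°: h = 1.000, k = 1.127; principal scales a = 1.127, b = 1.000.
sin(ω/2) = (a − b)/(a + b) = 0.1274/2.127 = 0.05988, so ω = 2 arcsin(0.05988) ≈ 6.9°.

6.9°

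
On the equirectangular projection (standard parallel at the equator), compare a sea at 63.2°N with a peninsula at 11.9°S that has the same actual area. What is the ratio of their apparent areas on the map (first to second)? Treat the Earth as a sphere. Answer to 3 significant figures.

Plate carrée maps x = Rλ, y = Rφ. The meridian scale is h = 1 and the parallel scale is k = 1/cos φ = sec φ.
Areal scale at 63.2°: h·k = 1.000 × 2.218 = 2.218.
Areal scale at 11.9°: h·k = 1.000 × 1.022 = 1.022.
Ratio = 2.218/1.022 ≈ 2.17.

2.17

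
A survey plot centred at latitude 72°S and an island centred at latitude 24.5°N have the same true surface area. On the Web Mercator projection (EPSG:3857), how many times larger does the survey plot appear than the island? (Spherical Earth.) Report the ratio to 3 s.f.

8.67

Mercator is conformal with k = sec φ, so areal scale = k² = sec²φ.
At 72°: sec²(72°) = 1/0.3090² = 10.47.
At 24.5°: sec²(24.5°) = 1/0.9100² = 1.208.
Ratio = 10.47/1.208 = cos²(24.5°)/cos²(72°) ≈ 8.67.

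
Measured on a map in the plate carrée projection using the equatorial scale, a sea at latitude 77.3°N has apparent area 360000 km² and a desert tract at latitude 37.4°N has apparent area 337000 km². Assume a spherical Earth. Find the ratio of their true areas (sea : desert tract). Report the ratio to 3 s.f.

On the plate carrée, areal scale = h·k = 1 × sec φ, so true area = apparent × cos φ.
True area of sea: 360000 × cos(77.3°) = 360000 × 0.2198 = 79140 km².
True area of desert tract: 337000 × cos(37.4°) = 337000 × 0.7944 = 267700 km².
Ratio = 79140 / 267700 ≈ 0.296.

0.296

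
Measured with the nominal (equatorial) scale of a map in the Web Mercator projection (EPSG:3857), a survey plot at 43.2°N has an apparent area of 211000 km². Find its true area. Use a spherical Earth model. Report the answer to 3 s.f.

112000 km²

Mercator is conformal, so the point scale is isotropic: h = k = sec φ = 1/cos φ.
Areal scale = k² = sec²φ = 1/cos²(43.2°) = 1/0.7290² = 1.882.
True area = apparent / (areal scale) = 211000 / 1.882 ≈ 112000 km².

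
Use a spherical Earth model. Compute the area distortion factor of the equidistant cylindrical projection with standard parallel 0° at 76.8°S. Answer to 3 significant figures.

For the equirectangular projection with φ₀ = 0 (plate carrée), h = 1 along meridians and k = sec φ along parallels.
Areal scale = h·k = 1 × sec φ; at 76.8°, h = 1.000, k = 4.379, so h·k = 4.379.

4.38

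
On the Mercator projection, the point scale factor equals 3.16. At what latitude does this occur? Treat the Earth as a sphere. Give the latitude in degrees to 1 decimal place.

71.6°

Mercator scale is k = sec φ = 1/cos φ.
1/cos φ = 3.16  ⇒  cos φ = 0.3165  ⇒  φ = arccos(0.3165) ≈ 71.6°.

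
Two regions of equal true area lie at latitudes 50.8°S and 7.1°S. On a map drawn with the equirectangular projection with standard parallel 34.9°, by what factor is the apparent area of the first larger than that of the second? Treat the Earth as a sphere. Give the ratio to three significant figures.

1.57

The equidistant cylindrical projection with φ₀ = 34.9° has h = 1 (meridians true) and k = cos φ₀ / cos φ along parallels.
Areal scale at 50.8°: h·k = 1.000 × 1.298 = 1.298.
Areal scale at 7.1°: h·k = 1.000 × 0.8265 = 0.8265.
Ratio = 1.298/0.8265 ≈ 1.57.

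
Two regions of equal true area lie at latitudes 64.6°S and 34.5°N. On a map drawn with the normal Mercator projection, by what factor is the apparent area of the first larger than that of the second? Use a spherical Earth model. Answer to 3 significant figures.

3.69

Mercator areal scale is sec²φ.
At 64.6°: sec²(64.6°) = 1/0.4289² = 5.435.
At 34.5°: sec²(34.5°) = 1/0.8241² = 1.472.
Ratio = 5.435/1.472 = cos²(34.5°)/cos²(64.6°) ≈ 3.69.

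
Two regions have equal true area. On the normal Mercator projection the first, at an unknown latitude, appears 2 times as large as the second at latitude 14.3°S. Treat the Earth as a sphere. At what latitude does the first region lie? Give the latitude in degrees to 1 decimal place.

46.7°

For equal true areas on Mercator, apparent areas scale as sec²φ, so the ratio is cos²φ₂ / cos²φ₁.
cos²φ₂ / cos²φ₁ = 2  ⇒  cos φ₁ = cos 14.3° / √2 = 0.9690/1.414 = 0.6852.
φ₁ = arccos(0.6852) ≈ 46.7°.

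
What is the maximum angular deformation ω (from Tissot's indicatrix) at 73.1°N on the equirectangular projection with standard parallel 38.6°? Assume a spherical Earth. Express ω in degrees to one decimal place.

54.5°

The equidistant cylindrical projection with φ₀ = 38.6° has h = 1 (meridians true) and k = cos φ₀ / cos φ along parallels.
At 73.1°: h = 1.000, k = 2.688; principal scales a = 2.688, b = 1.000.
sin(ω/2) = (a − b)/(a + b) = 1.688/3.688 = 0.4578, so ω = 2 arcsin(0.4578) ≈ 54.5°.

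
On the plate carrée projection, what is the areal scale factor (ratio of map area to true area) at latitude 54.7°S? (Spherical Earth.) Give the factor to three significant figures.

In the plate carrée (x = Rλ, y = Rφ), meridians are true-scale (h = 1) and parallels are stretched by k = sec φ.
Areal scale = h·k = 1 × sec φ; at 54.7°, h = 1.000, k = 1.731, so h·k = 1.731.

1.73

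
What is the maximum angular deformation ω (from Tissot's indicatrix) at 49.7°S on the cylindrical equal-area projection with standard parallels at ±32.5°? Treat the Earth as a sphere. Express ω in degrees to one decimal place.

30.1°

A cylindrical equal-area projection with standard parallel φ₀ has meridian scale h = cos φ / cos φ₀ and parallel scale k = cos φ₀ / cos φ (so areas are preserved, h·k = 1).
At 49.7°: h = 0.7669, k = 1.304; principal scales a = 1.304, b = 0.7669.
sin(ω/2) = (a − b)/(a + b) = 0.5371/2.071 = 0.2593, so ω = 2 arcsin(0.2593) ≈ 30.1°.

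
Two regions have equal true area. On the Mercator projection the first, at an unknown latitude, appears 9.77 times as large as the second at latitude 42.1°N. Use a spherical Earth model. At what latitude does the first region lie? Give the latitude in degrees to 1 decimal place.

For equal true areas on Mercator, apparent areas scale as sec²φ, so the ratio is cos²φ₂ / cos²φ₁.
cos²φ₂ / cos²φ₁ = 9.77  ⇒  cos φ₁ = cos 42.1° / √9.77 = 0.7420/3.126 = 0.2374.
φ₁ = arccos(0.2374) ≈ 76.3°.

76.3°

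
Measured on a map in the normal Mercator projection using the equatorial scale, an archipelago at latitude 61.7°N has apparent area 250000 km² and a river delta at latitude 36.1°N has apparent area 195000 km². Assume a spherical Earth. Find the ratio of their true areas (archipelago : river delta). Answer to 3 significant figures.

On Mercator the areal scale is sec²φ, so true area = apparent × cos²φ.
True area of archipelago: 250000 × cos²(61.7°) = 250000 × 0.2248 = 56190 km².
True area of river delta: 195000 × cos²(36.1°) = 195000 × 0.6528 = 127300 km².
Ratio = 56190 / 127300 ≈ 0.441.

0.441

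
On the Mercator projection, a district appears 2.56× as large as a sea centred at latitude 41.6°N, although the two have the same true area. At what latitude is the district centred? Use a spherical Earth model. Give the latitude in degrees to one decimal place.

Mercator areal scale is sec²φ, so apparent-area ratio = sec²φ₁ / sec²φ₂ = cos²φ₂ / cos²φ₁.
cos²φ₂ / cos²φ₁ = 2.56  ⇒  cos φ₁ = cos 41.6° / √2.56 = 0.7478/1.600 = 0.4674.
φ₁ = arccos(0.4674) ≈ 62.1°.

62.1°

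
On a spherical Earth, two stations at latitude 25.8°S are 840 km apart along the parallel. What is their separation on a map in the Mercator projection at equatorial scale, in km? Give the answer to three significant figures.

933 km

The Mercator projection is conformal; its linear scale factor is the same in every direction and equals sec φ = 1/cos φ.
Along the parallel, k = sec 25.8° = 1/0.9003 = 1.111.
Map distance = 840 × 1.111 ≈ 933 km.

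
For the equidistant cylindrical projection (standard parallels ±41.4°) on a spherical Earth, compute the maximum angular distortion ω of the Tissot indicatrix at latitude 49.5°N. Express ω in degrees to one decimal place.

8.2°

The equidistant cylindrical projection with φ₀ = 41.4° has h = 1 (meridians true) and k = cos φ₀ / cos φ along parallels.
At 49.5°: h = 1.000, k = 1.155; principal scales a = 1.155, b = 1.000.
sin(ω/2) = (a − b)/(a + b) = 0.1550/2.155 = 0.07192, so ω = 2 arcsin(0.07192) ≈ 8.2°.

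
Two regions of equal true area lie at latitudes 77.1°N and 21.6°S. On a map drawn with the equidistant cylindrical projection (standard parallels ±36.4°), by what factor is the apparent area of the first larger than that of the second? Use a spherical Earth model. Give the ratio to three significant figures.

4.16

The equidistant cylindrical projection with φ₀ = 36.4° has h = 1 (meridians true) and k = cos φ₀ / cos φ along parallels.
Areal scale at 77.1°: h·k = 1.000 × 3.605 = 3.605.
Areal scale at 21.6°: h·k = 1.000 × 0.8657 = 0.8657.
Ratio = 3.605/0.8657 ≈ 4.16.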